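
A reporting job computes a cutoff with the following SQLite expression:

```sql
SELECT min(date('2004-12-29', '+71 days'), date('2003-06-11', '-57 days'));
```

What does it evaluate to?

date('2004-12-29', '+71 days') → 2005-03-10.
date('2003-06-11', '-57 days') → 2003-04-15.
Earlier of the two is 2003-04-15.

2003-04-15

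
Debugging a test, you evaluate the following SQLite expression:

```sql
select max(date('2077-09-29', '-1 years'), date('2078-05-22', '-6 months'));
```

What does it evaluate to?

2077-11-22

date('2077-09-29', '-1 years') → 2076-09-29.
date('2078-05-22', '-6 months') → 2077-11-22.
Later of the two is 2077-11-22.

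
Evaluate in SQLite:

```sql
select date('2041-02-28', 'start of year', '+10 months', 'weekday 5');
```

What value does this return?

2041-11-01

`start of year` rewinds 2041-02-28 to 2041-01-01.
Adding +10 months to 2041-01-01 gives 2041-11-01.
`weekday 5` advances to the next Friday; 2041-11-01 is already a Friday, so it stays at 2041-11-01.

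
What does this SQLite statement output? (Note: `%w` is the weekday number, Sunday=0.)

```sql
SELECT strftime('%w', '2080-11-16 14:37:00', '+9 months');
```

6

First apply '+9 months': 2080-11-16 14:37:00 → 2081-08-16 14:37:00.
2081-08-16 is a Saturday; with Sunday=0 that is 6.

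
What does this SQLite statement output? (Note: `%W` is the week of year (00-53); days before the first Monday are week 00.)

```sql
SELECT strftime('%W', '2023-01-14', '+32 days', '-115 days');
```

42

First apply '+32 days', '-115 days': 2023-01-14 → 2022-10-23.
2022-10-23 is a Sunday. SQLite's %W counts Mondays since the year started; the result is 42.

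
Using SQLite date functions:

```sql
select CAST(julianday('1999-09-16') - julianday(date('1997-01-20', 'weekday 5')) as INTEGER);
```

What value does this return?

965

`weekday 5` advances to the next Friday; 1997-01-20 is a Monday, so it moves forward to 1997-01-24.
7 days remain in January 1997 after the 24th (31 − 24).
Full months from February 1997 through August 1999 contribute their day counts.
Then 16 days into September 1999.
Total: 7 + 28 + 31 + 30 + 31 + 30 + 31 + 31 + 30 + 31 + 30 + 31 + 31 + 28 + 31 + 30 + 31 + 30 + 31 + 31 + 30 + 31 + 30 + 31 + 31 + 28 + 31 + 30 + 31 + 30 + 31 + 31 + 16 = 965.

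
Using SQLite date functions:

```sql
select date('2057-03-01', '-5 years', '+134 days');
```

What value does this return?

2052-07-13

Adding -5 years to 2057-03-01 gives 2052-03-01.
Applying '+134 days' to 2052-03-01: counting 134 days forward gives 2052-07-13.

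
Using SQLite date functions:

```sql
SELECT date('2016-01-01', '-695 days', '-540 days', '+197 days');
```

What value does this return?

2013-02-27

Applying '-695 days' to 2016-01-01: counting 695 days back gives 2014-02-05.
Applying '-540 days' to 2014-02-05: counting 540 days back gives 2012-08-14.
Applying '+197 days' to 2012-08-14: counting 197 days forward gives 2013-02-27.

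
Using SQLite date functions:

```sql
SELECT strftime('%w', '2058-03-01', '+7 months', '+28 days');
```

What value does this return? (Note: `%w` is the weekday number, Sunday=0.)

First apply '+7 months', '+28 days': 2058-03-01 → 2058-10-29.
2058-10-29 is a Tuesday; with Sunday=0 that is 2.

2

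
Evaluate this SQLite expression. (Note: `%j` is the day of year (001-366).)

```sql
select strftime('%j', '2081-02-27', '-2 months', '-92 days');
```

270

First apply '-2 months', '-92 days': 2081-02-27 → 2080-09-26.
Day-of-year for 2080-09-26: days since 2080-01-01 inclusive = 270, zero-padded to 270.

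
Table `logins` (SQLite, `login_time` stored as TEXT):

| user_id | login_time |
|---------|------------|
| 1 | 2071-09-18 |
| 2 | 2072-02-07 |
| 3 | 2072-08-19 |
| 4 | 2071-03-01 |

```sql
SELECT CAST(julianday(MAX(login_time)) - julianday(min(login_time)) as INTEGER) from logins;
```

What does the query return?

537

MIN = 2071-03-01, MAX = 2072-08-19.
30 days remain in March 2071 after the 1st (31 − 1).
Full months from April 2071 through July 2072 contribute their day counts.
Then 19 days into August 2072.
Total: 30 + 30 + 31 + 30 + 31 + 31 + 30 + 31 + 30 + 31 + 31 + 29 + 31 + 30 + 31 + 30 + 31 + 19 = 537.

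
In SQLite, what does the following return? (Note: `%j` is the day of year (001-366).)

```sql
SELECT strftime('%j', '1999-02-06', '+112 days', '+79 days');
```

228

First apply '+112 days', '+79 days': 1999-02-06 → 1999-08-16.
Day-of-year for 1999-08-16: days since 1999-01-01 inclusive = 228, zero-padded to 228.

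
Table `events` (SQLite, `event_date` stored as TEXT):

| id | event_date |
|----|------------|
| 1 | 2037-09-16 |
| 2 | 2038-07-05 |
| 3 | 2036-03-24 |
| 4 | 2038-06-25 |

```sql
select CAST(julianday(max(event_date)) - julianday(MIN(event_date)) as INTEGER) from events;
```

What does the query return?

833

MIN = 2036-03-24, MAX = 2038-07-05.
7 days remain in March 2036 after the 24th (31 − 24).
Full months from April 2036 through June 2038 contribute their day counts.
Then 5 days into July 2038.
Total: 7 + 30 + 31 + 30 + 31 + 31 + 30 + 31 + 30 + 31 + 31 + 28 + 31 + 30 + 31 + 30 + 31 + 31 + 30 + 31 + 30 + 31 + 31 + 28 + 31 + 30 + 31 + 30 + 5 = 833.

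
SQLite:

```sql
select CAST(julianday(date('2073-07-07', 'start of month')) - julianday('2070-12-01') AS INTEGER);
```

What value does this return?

`start of month` rewinds 2073-07-07 to 2073-07-01.
30 days remain in December 2070 after the 1st (31 − 1).
Full months from January 2071 through June 2073 contribute their day counts.
Then 1 day into July 2073.
Total: 30 + 31 + 28 + 31 + 30 + 31 + 30 + 31 + 31 + 30 + 31 + 30 + 31 + 31 + 29 + 31 + 30 + 31 + 30 + 31 + 31 + 30 + 31 + 30 + 31 + 31 + 28 + 31 + 30 + 31 + 30 + 1 = 943.

943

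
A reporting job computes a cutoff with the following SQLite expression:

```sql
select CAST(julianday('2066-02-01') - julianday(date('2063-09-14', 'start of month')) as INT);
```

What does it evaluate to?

`start of month` rewinds 2063-09-14 to 2063-09-01.
29 days remain in September 2063 after the 1st (30 − 1).
Full months from October 2063 through January 2066 contribute their day counts.
Then 1 day into February 2066.
Total: 29 + 31 + 30 + 31 + 31 + 29 + 31 + 30 + 31 + 30 + 31 + 31 + 30 + 31 + 30 + 31 + 31 + 28 + 31 + 30 + 31 + 30 + 31 + 31 + 30 + 31 + 30 + 31 + 31 + 1 = 884.

884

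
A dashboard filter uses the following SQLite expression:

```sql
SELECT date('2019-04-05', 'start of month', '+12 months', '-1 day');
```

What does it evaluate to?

`start of month` rewinds 2019-04-05 to 2019-04-01.
Adding +12 months to 2019-04-01 gives 2020-04-01.
Going back 1 day from 2020-04-01 reaches 2020-03-31 (last day of March, 31 days).

2020-03-31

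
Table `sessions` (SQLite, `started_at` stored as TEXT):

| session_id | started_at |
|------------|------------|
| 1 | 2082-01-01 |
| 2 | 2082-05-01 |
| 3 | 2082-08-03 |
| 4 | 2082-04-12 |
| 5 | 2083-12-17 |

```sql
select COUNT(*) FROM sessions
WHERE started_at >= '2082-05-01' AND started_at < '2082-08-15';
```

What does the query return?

Rows in [2082-05-01, 2082-08-15): 2082-05-01, 2082-08-03 → 2 rows.

2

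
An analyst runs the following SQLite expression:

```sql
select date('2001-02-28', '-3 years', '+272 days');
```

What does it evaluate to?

Adding -3 years to 2001-02-28 gives 1998-02-28.
Applying '+272 days' to 1998-02-28: counting 272 days forward gives 1998-11-27.

1998-11-27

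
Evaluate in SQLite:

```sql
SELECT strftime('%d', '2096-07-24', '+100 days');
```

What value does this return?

First apply '+100 days': 2096-07-24 → 2096-11-01.
`%d` extracts the 2-digit day of month: 01.

01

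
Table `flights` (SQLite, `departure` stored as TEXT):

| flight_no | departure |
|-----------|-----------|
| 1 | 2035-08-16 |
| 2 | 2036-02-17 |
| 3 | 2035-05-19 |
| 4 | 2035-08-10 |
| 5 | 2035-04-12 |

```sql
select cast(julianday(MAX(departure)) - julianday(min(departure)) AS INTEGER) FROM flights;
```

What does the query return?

311

MIN = 2035-04-12, MAX = 2036-02-17.
18 days remain in April 2035 after the 12th (30 − 12).
Full months from May 2035 through January 2036 contribute their day counts.
Then 17 days into February 2036.
Total: 18 + 31 + 30 + 31 + 31 + 30 + 31 + 30 + 31 + 31 + 17 = 311.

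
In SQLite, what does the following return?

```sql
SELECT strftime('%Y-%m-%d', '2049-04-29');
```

`%Y-%m-%d` extracts the ISO date: 2049-04-29.

2049-04-29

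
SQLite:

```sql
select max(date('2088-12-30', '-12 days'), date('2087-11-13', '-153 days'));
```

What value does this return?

date('2088-12-30', '-12 days') → 2088-12-18.
date('2087-11-13', '-153 days') → 2087-06-13.
Later of the two is 2088-12-18.

2088-12-18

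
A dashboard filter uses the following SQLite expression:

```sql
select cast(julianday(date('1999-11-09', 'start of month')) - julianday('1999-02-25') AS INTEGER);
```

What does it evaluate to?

`start of month` rewinds 1999-11-09 to 1999-11-01.
3 days remain in February 1999 after the 25th (28 − 25).
Full months from March 1999 through October 1999 contribute their day counts.
Then 1 day into November 1999.
Total: 3 + 31 + 30 + 31 + 30 + 31 + 31 + 30 + 31 + 1 = 249.

249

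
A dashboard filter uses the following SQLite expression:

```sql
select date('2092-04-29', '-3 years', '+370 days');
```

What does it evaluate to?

Adding -3 years to 2092-04-29 gives 2089-04-29.
Applying '+370 days' to 2089-04-29: counting 370 days forward gives 2090-05-04.

2090-05-04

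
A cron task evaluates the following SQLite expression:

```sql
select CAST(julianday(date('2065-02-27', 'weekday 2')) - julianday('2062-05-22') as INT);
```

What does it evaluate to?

`weekday 2` advances to the next Tuesday; 2065-02-27 is a Friday, so it moves forward to 2065-03-03.
9 days remain in May 2062 after the 22nd (31 − 22).
Full months from June 2062 through February 2065 contribute their day counts.
Then 3 days into March 2065.
Total: 9 + 30 + 31 + 31 + 30 + 31 + 30 + 31 + 31 + 28 + 31 + 30 + 31 + 30 + 31 + 31 + 30 + 31 + 30 + 31 + 31 + 29 + 31 + 30 + 31 + 30 + 31 + 31 + 30 + 31 + 30 + 31 + 31 + 28 + 3 = 1016.

1016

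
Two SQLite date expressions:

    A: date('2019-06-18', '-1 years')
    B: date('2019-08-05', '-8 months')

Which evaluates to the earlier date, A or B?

A

A = 2018-06-18.
B = 2018-12-05.
A is earlier.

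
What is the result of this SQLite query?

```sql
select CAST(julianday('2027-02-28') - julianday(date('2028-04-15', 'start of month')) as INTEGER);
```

-398

`start of month` rewinds 2028-04-15 to 2028-04-01.
0 days remain in February 2027 after the 28th (28 − 28).
Full months from March 2027 through March 2028 contribute their day counts.
Then 1 day into April 2028.
Total: 0 + 31 + 30 + 31 + 30 + 31 + 31 + 30 + 31 + 30 + 31 + 31 + 29 + 31 + 1 = 398.
The subtraction is earlier − later, so the result is −398 → -398.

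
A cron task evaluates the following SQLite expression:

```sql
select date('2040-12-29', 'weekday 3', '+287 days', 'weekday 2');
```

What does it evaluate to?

`weekday 3` advances to the next Wednesday; 2040-12-29 is a Saturday, so it moves forward to 2041-01-02.
Applying '+287 days' to 2041-01-02: counting 287 days forward gives 2041-10-16.
`weekday 2` advances to the next Tuesday; 2041-10-16 is a Wednesday, so it moves forward to 2041-10-22.

2041-10-22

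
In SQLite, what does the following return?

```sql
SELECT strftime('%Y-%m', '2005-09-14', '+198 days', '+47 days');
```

First apply '+198 days', '+47 days': 2005-09-14 → 2006-05-17.
`%Y-%m` extracts the year-month: 2006-05.

2006-05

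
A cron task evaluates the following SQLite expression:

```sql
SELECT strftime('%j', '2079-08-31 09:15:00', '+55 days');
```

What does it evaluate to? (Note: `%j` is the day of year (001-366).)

298

First apply '+55 days': 2079-08-31 09:15:00 → 2079-10-25 09:15:00.
Day-of-year for 2079-10-25: days since 2079-01-01 inclusive = 298, zero-padded to 298.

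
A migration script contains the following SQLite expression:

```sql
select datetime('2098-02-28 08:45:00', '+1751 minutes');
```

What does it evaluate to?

2098-03-01 13:56:00

1751 minutes = 29h 11m; +1751 minutes from 2098-02-28 08:45:00 is 2098-03-01 13:56:00 (crosses midnight).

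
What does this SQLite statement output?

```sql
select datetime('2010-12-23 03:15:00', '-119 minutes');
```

119 minutes = 1h 59m; -119 minutes from 2010-12-23 03:15:00 is 2010-12-23 01:16:00.

2010-12-23 01:16:00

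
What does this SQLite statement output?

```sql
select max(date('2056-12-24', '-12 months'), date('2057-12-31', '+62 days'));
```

date('2056-12-24', '-12 months') → 2055-12-24.
date('2057-12-31', '+62 days') → 2058-03-03.
Later of the two is 2058-03-03.

2058-03-03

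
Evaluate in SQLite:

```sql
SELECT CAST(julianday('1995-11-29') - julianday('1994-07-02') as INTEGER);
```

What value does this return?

515

29 days remain in July 1994 after the 2nd (31 − 2).
Full months from August 1994 through October 1995 contribute their day counts.
Then 29 days into November 1995.
Total: 29 + 31 + 30 + 31 + 30 + 31 + 31 + 28 + 31 + 30 + 31 + 30 + 31 + 31 + 30 + 31 + 29 = 515.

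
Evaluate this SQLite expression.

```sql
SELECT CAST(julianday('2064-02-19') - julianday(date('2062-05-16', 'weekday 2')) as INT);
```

`weekday 2` advances to the next Tuesday; 2062-05-16 is already a Tuesday, so it stays at 2062-05-16.
15 days remain in May 2062 after the 16th (31 − 16).
Full months from June 2062 through January 2064 contribute their day counts.
Then 19 days into February 2064.
Total: 15 + 30 + 31 + 31 + 30 + 31 + 30 + 31 + 31 + 28 + 31 + 30 + 31 + 30 + 31 + 31 + 30 + 31 + 30 + 31 + 31 + 19 = 644.

644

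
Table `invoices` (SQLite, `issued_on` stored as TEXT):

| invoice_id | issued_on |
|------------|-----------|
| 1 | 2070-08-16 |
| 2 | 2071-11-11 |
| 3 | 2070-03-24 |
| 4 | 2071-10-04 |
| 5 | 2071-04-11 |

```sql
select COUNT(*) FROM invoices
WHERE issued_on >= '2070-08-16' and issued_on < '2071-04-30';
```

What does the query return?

2

Rows in [2070-08-16, 2071-04-30): 2070-08-16, 2071-04-11 → 2 rows.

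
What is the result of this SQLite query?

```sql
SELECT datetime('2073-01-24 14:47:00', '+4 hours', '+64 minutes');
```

+4 hours from 2073-01-24 14:47:00 is 2073-01-24 18:47:00.
64 minutes = 1h 4m; +64 minutes from 2073-01-24 18:47:00 is 2073-01-24 19:51:00.

2073-01-24 19:51:00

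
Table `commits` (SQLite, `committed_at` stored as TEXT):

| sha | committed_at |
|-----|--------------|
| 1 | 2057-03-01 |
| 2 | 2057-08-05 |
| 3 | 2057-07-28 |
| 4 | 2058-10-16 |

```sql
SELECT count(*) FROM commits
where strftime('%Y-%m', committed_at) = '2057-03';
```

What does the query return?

Rows with year-month 2057-03: 2057-03-01 → 1.

1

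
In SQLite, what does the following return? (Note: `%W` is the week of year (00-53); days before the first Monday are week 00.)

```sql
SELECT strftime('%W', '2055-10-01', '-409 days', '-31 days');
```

First apply '-409 days', '-31 days': 2055-10-01 → 2054-07-18.
2054-07-18 is a Saturday. SQLite's %W counts Mondays since the year started; the result is 28.

28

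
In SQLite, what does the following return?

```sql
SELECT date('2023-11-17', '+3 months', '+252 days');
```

2024-10-26

Adding +3 months to 2023-11-17 gives 2024-02-17.
Applying '+252 days' to 2024-02-17: counting 252 days forward gives 2024-10-26.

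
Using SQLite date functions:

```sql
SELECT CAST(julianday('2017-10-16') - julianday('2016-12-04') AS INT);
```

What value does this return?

27 days remain in December 2016 after the 4th (31 − 4).
Full months from January 2017 through September 2017 contribute their day counts.
Then 16 days into October 2017.
Total: 27 + 31 + 28 + 31 + 30 + 31 + 30 + 31 + 31 + 30 + 16 = 316.

316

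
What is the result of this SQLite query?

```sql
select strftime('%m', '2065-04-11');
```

`%m` extracts the 2-digit month (01-12): 04.

04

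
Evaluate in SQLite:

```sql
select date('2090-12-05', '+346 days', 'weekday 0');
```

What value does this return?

2091-11-18

Applying '+346 days' to 2090-12-05: counting 346 days forward gives 2091-11-16.
`weekday 0` advances to the next Sunday; 2091-11-16 is a Friday, so it moves forward to 2091-11-18.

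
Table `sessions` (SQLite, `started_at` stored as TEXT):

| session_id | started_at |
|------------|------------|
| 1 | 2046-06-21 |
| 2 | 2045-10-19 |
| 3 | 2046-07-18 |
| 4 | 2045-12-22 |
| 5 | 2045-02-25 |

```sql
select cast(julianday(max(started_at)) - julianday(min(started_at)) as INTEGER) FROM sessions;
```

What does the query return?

508

MIN = 2045-02-25, MAX = 2046-07-18.
3 days remain in February 2045 after the 25th (28 − 25).
Full months from March 2045 through June 2046 contribute their day counts.
Then 18 days into July 2046.
Total: 3 + 31 + 30 + 31 + 30 + 31 + 31 + 30 + 31 + 30 + 31 + 31 + 28 + 31 + 30 + 31 + 30 + 18 = 508.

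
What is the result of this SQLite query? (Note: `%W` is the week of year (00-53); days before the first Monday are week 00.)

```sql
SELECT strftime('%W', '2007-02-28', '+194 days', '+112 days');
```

53

First apply '+194 days', '+112 days': 2007-02-28 → 2007-12-31.
2007-12-31 is a Monday. SQLite's %W counts Mondays since the year started; the result is 53.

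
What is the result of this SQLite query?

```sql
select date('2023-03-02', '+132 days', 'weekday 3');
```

Applying '+132 days' to 2023-03-02: counting 132 days forward gives 2023-07-12.
`weekday 3` advances to the next Wednesday; 2023-07-12 is already a Wednesday, so it stays at 2023-07-12.

2023-07-12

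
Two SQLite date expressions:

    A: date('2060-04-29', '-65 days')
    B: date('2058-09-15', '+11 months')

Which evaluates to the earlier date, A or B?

B

A = 2060-02-24.
B = 2059-08-15.
B is earlier.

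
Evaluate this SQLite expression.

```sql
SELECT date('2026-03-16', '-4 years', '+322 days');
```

2023-02-01

Adding -4 years to 2026-03-16 gives 2022-03-16.
Applying '+322 days' to 2022-03-16: counting 322 days forward gives 2023-02-01.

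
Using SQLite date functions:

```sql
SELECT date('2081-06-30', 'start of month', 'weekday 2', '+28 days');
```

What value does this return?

2081-07-01

`start of month` rewinds 2081-06-30 to 2081-06-01.
`weekday 2` advances to the next Tuesday; 2081-06-01 is a Sunday, so it moves forward to 2081-06-03.
June 2081 has 30 days; 27 remain after the 3rd, so 28 days reach 2081-07-01.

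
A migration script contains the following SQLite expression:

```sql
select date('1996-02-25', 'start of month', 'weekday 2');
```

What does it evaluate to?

`start of month` rewinds 1996-02-25 to 1996-02-01.
`weekday 2` advances to the next Tuesday; 1996-02-01 is a Thursday, so it moves forward to 1996-02-06.

1996-02-06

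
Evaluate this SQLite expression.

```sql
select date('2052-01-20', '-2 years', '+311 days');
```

Adding -2 years to 2052-01-20 gives 2050-01-20.
Applying '+311 days' to 2050-01-20: counting 311 days forward gives 2050-11-27.

2050-11-27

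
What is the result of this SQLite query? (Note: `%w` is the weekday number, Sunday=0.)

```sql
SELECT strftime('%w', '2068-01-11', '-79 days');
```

First apply '-79 days': 2068-01-11 → 2067-10-24.
2067-10-24 is a Monday; with Sunday=0 that is 1.

1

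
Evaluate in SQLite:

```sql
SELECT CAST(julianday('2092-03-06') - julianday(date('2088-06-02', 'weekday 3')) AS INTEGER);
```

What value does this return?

`weekday 3` advances to the next Wednesday; 2088-06-02 is already a Wednesday, so it stays at 2088-06-02.
28 days remain in June 2088 after the 2nd (30 − 2).
Full months from July 2088 through February 2092 contribute their day counts.
Then 6 days into March 2092.
Total: 28 + 31 + 31 + 30 + 31 + 30 + 31 + 31 + 28 + 31 + 30 + 31 + 30 + 31 + 31 + 30 + 31 + 30 + 31 + 31 + 28 + 31 + 30 + 31 + 30 + 31 + 31 + 30 + 31 + 30 + 31 + 31 + 28 + 31 + 30 + 31 + 30 + 31 + 31 + 30 + 31 + 30 + 31 + 31 + 29 + 6 = 1373.

1373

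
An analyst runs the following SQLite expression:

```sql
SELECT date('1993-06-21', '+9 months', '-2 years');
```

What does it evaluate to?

1992-03-21

Adding +9 months to 1993-06-21 gives 1994-03-21.
Adding -2 years to 1994-03-21 gives 1992-03-21.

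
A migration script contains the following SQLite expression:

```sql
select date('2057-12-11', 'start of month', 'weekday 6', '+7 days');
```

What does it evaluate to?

2057-12-08

`start of month` rewinds 2057-12-11 to 2057-12-01.
`weekday 6` advances to the next Saturday; 2057-12-01 is already a Saturday, so it stays at 2057-12-01.
Advancing 7 more days within December lands on 2057-12-08.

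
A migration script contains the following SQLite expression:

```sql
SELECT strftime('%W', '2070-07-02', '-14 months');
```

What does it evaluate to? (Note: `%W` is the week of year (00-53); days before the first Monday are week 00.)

First apply '-14 months': 2070-07-02 → 2069-05-02.
2069-05-02 is a Thursday. SQLite's %W counts Mondays since the year started; the result is 17.

17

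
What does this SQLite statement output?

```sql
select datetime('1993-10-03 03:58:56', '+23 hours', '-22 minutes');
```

1993-10-04 02:36:56

+23 hours from 1993-10-03 03:58:56 is 1993-10-04 02:58:56 (crosses midnight).
-22 minutes from 1993-10-04 02:58:56 is 1993-10-04 02:36:56.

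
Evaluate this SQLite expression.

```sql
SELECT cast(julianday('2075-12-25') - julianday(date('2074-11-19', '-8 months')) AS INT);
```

646

Adding -8 months to 2074-11-19 gives 2074-03-19.
12 days remain in March 2074 after the 19th (31 − 19).
Full months from April 2074 through November 2075 contribute their day counts.
Then 25 days into December 2075.
Total: 12 + 30 + 31 + 30 + 31 + 31 + 30 + 31 + 30 + 31 + 31 + 28 + 31 + 30 + 31 + 30 + 31 + 31 + 30 + 31 + 30 + 25 = 646.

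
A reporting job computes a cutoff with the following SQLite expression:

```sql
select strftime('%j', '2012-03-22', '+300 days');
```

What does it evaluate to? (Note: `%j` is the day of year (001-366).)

016

First apply '+300 days': 2012-03-22 → 2013-01-16.
Day-of-year for 2013-01-16: days since 2013-01-01 inclusive = 16, zero-padded to 016.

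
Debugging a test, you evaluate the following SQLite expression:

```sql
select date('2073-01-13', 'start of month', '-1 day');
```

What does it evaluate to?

2072-12-31

`start of month` rewinds 2073-01-13 to 2073-01-01.
Going back 1 day from 2073-01-01 reaches 2072-12-31 (last day of December, 31 days).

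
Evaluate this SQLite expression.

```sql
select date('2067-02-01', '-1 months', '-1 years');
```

Adding -1 month to 2067-02-01 gives 2067-01-01.
Adding -1 year to 2067-01-01 gives 2066-01-01.

2066-01-01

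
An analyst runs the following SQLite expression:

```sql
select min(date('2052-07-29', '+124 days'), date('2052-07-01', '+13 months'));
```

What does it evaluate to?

2052-11-30

date('2052-07-29', '+124 days') → 2052-11-30.
date('2052-07-01', '+13 months') → 2053-08-01.
Earlier of the two is 2052-11-30.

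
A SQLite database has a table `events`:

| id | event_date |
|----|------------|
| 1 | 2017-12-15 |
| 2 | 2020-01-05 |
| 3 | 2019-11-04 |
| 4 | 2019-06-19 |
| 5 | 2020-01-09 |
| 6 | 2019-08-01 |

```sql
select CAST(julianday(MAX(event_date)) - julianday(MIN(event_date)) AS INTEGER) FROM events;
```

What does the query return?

755

MIN = 2017-12-15, MAX = 2020-01-09.
16 days remain in December 2017 after the 15th (31 − 15).
Full months from January 2018 through December 2019 contribute their day counts.
Then 9 days into January 2020.
Total: 16 + 31 + 28 + 31 + 30 + 31 + 30 + 31 + 31 + 30 + 31 + 30 + 31 + 31 + 28 + 31 + 30 + 31 + 30 + 31 + 31 + 30 + 31 + 30 + 31 + 9 = 755.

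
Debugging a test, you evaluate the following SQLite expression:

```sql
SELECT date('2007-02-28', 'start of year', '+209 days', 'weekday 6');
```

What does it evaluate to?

`start of year` rewinds 2007-02-28 to 2007-01-01.
Applying '+209 days' to 2007-01-01: counting 209 days forward gives 2007-07-29.
`weekday 6` advances to the next Saturday; 2007-07-29 is a Sunday, so it moves forward to 2007-08-04.

2007-08-04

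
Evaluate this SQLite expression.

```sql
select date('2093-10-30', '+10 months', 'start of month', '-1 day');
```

2094-07-31

Adding +10 months to 2093-10-30 gives 2094-08-30.
`start of month` rewinds 2094-08-30 to 2094-08-01.
Going back 1 day from 2094-08-01 reaches 2094-07-31 (last day of July, 31 days).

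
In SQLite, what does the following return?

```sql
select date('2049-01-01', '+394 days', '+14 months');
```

Applying '+394 days' to 2049-01-01: counting 394 days forward gives 2050-01-30.
Adding +14 months to 2050-01-30 gives 2051-03-30.

2051-03-30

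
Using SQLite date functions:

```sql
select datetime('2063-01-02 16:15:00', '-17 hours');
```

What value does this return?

2063-01-01 23:15:00

-17 hours from 2063-01-02 16:15:00 is 2063-01-01 23:15:00 (crosses midnight).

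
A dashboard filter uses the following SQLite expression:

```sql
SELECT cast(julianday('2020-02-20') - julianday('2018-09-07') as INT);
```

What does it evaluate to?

23 days remain in September 2018 after the 7th (30 − 7).
Full months from October 2018 through January 2020 contribute their day counts.
Then 20 days into February 2020.
Total: 23 + 31 + 30 + 31 + 31 + 28 + 31 + 30 + 31 + 30 + 31 + 31 + 30 + 31 + 30 + 31 + 31 + 20 = 531.

531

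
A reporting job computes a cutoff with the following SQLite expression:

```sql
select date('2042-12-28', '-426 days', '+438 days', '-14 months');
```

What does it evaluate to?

Applying '-426 days' to 2042-12-28: counting 426 days back gives 2041-10-28.
Applying '+438 days' to 2041-10-28: counting 438 days forward gives 2043-01-09.
Adding -14 months to 2043-01-09 gives 2041-11-09.

2041-11-09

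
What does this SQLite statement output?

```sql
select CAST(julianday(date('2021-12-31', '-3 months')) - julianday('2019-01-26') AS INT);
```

979

Adding -3 months to 2021-12-31 targets 2021-09-31. September 2021 has only 30 days, so SQLite normalizes the 1-day overflow forward to 2021-10-01.
5 days remain in January 2019 after the 26th (31 − 26).
Full months from February 2019 through September 2021 contribute their day counts.
Then 1 day into October 2021.
Total: 5 + 28 + 31 + 30 + 31 + 30 + 31 + 31 + 30 + 31 + 30 + 31 + 31 + 29 + 31 + 30 + 31 + 30 + 31 + 31 + 30 + 31 + 30 + 31 + 31 + 28 + 31 + 30 + 31 + 30 + 31 + 31 + 30 + 1 = 979.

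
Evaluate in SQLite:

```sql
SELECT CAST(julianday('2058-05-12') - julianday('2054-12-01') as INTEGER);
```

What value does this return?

30 days remain in December 2054 after the 1st (31 − 1).
Full months from January 2055 through April 2058 contribute their day counts.
Then 12 days into May 2058.
Total: 30 + 31 + 28 + 31 + 30 + 31 + 30 + 31 + 31 + 30 + 31 + 30 + 31 + 31 + 29 + 31 + 30 + 31 + 30 + 31 + 31 + 30 + 31 + 30 + 31 + 31 + 28 + 31 + 30 + 31 + 30 + 31 + 31 + 30 + 31 + 30 + 31 + 31 + 28 + 31 + 30 + 12 = 1258.

1258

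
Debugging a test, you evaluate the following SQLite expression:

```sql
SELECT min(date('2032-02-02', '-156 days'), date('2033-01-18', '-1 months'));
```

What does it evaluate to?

date('2032-02-02', '-156 days') → 2031-08-30.
date('2033-01-18', '-1 months') → 2032-12-18.
Earlier of the two is 2031-08-30.

2031-08-30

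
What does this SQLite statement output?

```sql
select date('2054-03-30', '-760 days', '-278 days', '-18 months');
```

2049-11-27

Applying '-760 days' to 2054-03-30: counting 760 days back gives 2052-02-29.
Applying '-278 days' to 2052-02-29: counting 278 days back gives 2051-05-27.
Adding -18 months to 2051-05-27 gives 2049-11-27.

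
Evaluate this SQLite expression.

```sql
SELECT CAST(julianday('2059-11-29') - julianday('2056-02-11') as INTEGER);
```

18 days remain in February 2056 after the 11th (29 − 11).
Full months from March 2056 through October 2059 contribute their day counts.
Then 29 days into November 2059.
Total: 18 + 31 + 30 + 31 + 30 + 31 + 31 + 30 + 31 + 30 + 31 + 31 + 28 + 31 + 30 + 31 + 30 + 31 + 31 + 30 + 31 + 30 + 31 + 31 + 28 + 31 + 30 + 31 + 30 + 31 + 31 + 30 + 31 + 30 + 31 + 31 + 28 + 31 + 30 + 31 + 30 + 31 + 31 + 30 + 31 + 29 = 1387.

1387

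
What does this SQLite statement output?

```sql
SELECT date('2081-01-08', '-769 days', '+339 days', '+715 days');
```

Applying '-769 days' to 2081-01-08: counting 769 days back gives 2078-12-01.
Applying '+339 days' to 2078-12-01: counting 339 days forward gives 2079-11-05.
Applying '+715 days' to 2079-11-05: counting 715 days forward gives 2081-10-20.

2081-10-20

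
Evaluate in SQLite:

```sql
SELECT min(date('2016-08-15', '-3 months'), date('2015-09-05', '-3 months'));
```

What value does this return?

2015-06-05

date('2016-08-15', '-3 months') → 2016-05-15.
date('2015-09-05', '-3 months') → 2015-06-05.
Earlier of the two is 2015-06-05.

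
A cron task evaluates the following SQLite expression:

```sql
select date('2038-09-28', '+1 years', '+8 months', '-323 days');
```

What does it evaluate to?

2039-07-10

Adding +1 year to 2038-09-28 gives 2039-09-28.
Adding +8 months to 2039-09-28 gives 2040-05-28.
Applying '-323 days' to 2040-05-28: counting 323 days back gives 2039-07-10.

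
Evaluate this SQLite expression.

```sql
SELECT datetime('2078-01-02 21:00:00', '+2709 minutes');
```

2078-01-04 18:09:00

2709 minutes = 45h 9m; +2709 minutes from 2078-01-02 21:00:00 is 2078-01-04 18:09:00 (crosses midnight).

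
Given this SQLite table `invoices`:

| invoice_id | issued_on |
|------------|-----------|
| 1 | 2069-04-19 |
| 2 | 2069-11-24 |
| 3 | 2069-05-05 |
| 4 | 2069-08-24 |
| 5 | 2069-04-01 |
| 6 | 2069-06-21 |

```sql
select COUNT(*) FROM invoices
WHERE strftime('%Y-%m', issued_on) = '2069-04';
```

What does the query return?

2

Rows with year-month 2069-04: 2069-04-19, 2069-04-01 → 2.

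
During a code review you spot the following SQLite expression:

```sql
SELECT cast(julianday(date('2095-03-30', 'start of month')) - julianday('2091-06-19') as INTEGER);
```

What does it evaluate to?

`start of month` rewinds 2095-03-30 to 2095-03-01.
11 days remain in June 2091 after the 19th (30 − 19).
Full months from July 2091 through February 2095 contribute their day counts.
Then 1 day into March 2095.
Total: 11 + 31 + 31 + 30 + 31 + 30 + 31 + 31 + 29 + 31 + 30 + 31 + 30 + 31 + 31 + 30 + 31 + 30 + 31 + 31 + 28 + 31 + 30 + 31 + 30 + 31 + 31 + 30 + 31 + 30 + 31 + 31 + 28 + 31 + 30 + 31 + 30 + 31 + 31 + 30 + 31 + 30 + 31 + 31 + 28 + 1 = 1351.

1351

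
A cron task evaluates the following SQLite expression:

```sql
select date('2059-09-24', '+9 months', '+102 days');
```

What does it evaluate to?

2060-10-04

Adding +9 months to 2059-09-24 gives 2060-06-24.
Applying '+102 days' to 2060-06-24: counting 102 days forward gives 2060-10-04.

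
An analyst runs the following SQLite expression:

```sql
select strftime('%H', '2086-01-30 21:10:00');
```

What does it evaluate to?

`%H` extracts the 2-digit hour (00-23): 21.

21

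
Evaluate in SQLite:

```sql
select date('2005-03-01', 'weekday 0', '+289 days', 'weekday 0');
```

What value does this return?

2005-12-25

`weekday 0` advances to the next Sunday; 2005-03-01 is a Tuesday, so it moves forward to 2005-03-06.
Applying '+289 days' to 2005-03-06: counting 289 days forward gives 2005-12-20.
`weekday 0` advances to the next Sunday; 2005-12-20 is a Tuesday, so it moves forward to 2005-12-25.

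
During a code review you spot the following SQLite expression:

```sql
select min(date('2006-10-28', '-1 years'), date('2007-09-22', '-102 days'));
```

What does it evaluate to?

date('2006-10-28', '-1 years') → 2005-10-28.
date('2007-09-22', '-102 days') → 2007-06-12.
Earlier of the two is 2005-10-28.

2005-10-28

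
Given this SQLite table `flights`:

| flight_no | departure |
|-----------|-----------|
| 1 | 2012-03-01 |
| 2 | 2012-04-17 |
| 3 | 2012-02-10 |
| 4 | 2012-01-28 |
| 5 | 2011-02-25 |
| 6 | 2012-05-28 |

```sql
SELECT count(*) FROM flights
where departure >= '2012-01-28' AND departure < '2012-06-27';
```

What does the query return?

5

Rows in [2012-01-28, 2012-06-27): 2012-03-01, 2012-04-17, 2012-02-10, 2012-01-28, 2012-05-28 → 5 rows.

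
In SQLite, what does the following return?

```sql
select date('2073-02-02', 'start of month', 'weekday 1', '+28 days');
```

`start of month` rewinds 2073-02-02 to 2073-02-01.
`weekday 1` advances to the next Monday; 2073-02-01 is a Wednesday, so it moves forward to 2073-02-06.
February 2073 has 28 days; 22 remain after the 6th, so 23 days reach 2073-03-01.
Advancing 5 more days within March lands on 2073-03-06.

2073-03-06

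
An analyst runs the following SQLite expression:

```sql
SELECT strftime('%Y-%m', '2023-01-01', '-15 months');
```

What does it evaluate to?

2021-10

First apply '-15 months': 2023-01-01 → 2021-10-01.
`%Y-%m` extracts the year-month: 2021-10.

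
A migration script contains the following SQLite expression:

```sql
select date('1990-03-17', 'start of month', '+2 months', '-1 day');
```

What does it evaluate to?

`start of month` rewinds 1990-03-17 to 1990-03-01.
Adding +2 months to 1990-03-01 gives 1990-05-01.
Going back 1 day from 1990-05-01 reaches 1990-04-30 (last day of April, 30 days).

1990-04-30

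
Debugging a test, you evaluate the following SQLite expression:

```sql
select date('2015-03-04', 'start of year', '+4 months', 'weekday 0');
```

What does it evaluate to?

2015-05-03

`start of year` rewinds 2015-03-04 to 2015-01-01.
Adding +4 months to 2015-01-01 gives 2015-05-01.
`weekday 0` advances to the next Sunday; 2015-05-01 is a Friday, so it moves forward to 2015-05-03.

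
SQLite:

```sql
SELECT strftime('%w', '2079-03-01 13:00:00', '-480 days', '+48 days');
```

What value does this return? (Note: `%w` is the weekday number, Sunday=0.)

First apply '-480 days', '+48 days': 2079-03-01 13:00:00 → 2077-12-24 13:00:00.
2077-12-24 is a Friday; with Sunday=0 that is 5.

5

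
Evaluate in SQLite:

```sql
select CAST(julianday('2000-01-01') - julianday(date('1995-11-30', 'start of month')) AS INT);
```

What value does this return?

1522

`start of month` rewinds 1995-11-30 to 1995-11-01.
29 days remain in November 1995 after the 1st (30 − 1).
Full months from December 1995 through December 1999 contribute their day counts.
Then 1 day into January 2000.
Total: 29 + 31 + 31 + 29 + 31 + 30 + 31 + 30 + 31 + 31 + 30 + 31 + 30 + 31 + 31 + 28 + 31 + 30 + 31 + 30 + 31 + 31 + 30 + 31 + 30 + 31 + 31 + 28 + 31 + 30 + 31 + 30 + 31 + 31 + 30 + 31 + 30 + 31 + 31 + 28 + 31 + 30 + 31 + 30 + 31 + 31 + 30 + 31 + 30 + 31 + 1 = 1522.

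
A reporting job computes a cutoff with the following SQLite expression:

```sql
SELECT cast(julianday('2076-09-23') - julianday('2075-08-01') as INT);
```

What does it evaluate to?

419

30 days remain in August 2075 after the 1st (31 − 1).
Full months from September 2075 through August 2076 contribute their day counts.
Then 23 days into September 2076.
Total: 30 + 30 + 31 + 30 + 31 + 31 + 29 + 31 + 30 + 31 + 30 + 31 + 31 + 23 = 419.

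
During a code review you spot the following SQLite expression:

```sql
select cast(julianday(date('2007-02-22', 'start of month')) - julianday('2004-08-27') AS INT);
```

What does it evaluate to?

`start of month` rewinds 2007-02-22 to 2007-02-01.
4 days remain in August 2004 after the 27th (31 − 27).
Full months from September 2004 through January 2007 contribute their day counts.
Then 1 day into February 2007.
Total: 4 + 30 + 31 + 30 + 31 + 31 + 28 + 31 + 30 + 31 + 30 + 31 + 31 + 30 + 31 + 30 + 31 + 31 + 28 + 31 + 30 + 31 + 30 + 31 + 31 + 30 + 31 + 30 + 31 + 31 + 1 = 888.

888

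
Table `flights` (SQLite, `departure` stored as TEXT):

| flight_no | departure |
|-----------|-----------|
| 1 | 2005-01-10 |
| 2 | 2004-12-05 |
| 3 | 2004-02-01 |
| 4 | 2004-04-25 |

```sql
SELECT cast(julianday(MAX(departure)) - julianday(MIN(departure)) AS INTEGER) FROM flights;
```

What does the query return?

MIN = 2004-02-01, MAX = 2005-01-10.
28 days remain in February 2004 after the 1st (29 − 1).
Full months from March 2004 through December 2004 contribute their day counts.
Then 10 days into January 2005.
Total: 28 + 31 + 30 + 31 + 30 + 31 + 31 + 30 + 31 + 30 + 31 + 10 = 344.

344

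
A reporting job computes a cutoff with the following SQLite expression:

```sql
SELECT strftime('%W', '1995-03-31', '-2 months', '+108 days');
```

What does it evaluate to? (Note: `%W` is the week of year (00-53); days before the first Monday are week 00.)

First apply '-2 months', '+108 days': 1995-03-31 → 1995-05-19.
1995-05-19 is a Friday. SQLite's %W counts Mondays since the year started; the result is 20.

20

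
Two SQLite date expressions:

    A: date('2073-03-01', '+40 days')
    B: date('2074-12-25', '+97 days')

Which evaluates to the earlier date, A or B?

A = 2073-04-10.
B = 2075-04-01.
A is earlier.

A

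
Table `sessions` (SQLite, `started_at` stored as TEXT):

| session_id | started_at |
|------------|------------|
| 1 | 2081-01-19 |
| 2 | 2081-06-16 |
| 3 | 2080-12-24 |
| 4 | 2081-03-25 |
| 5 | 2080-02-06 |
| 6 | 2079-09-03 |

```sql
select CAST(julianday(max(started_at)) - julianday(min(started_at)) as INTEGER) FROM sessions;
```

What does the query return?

MIN = 2079-09-03, MAX = 2081-06-16.
27 days remain in September 2079 after the 3rd (30 − 3).
Full months from October 2079 through May 2081 contribute their day counts.
Then 16 days into June 2081.
Total: 27 + 31 + 30 + 31 + 31 + 29 + 31 + 30 + 31 + 30 + 31 + 31 + 30 + 31 + 30 + 31 + 31 + 28 + 31 + 30 + 31 + 16 = 652.

652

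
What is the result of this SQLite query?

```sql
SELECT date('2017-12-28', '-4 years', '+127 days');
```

2014-05-04

Adding -4 years to 2017-12-28 gives 2013-12-28.
Applying '+127 days' to 2013-12-28: counting 127 days forward gives 2014-05-04.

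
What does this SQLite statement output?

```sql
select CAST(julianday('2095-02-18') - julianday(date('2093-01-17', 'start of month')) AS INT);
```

778

`start of month` rewinds 2093-01-17 to 2093-01-01.
30 days remain in January 2093 after the 1st (31 − 1).
Full months from February 2093 through January 2095 contribute their day counts.
Then 18 days into February 2095.
Total: 30 + 28 + 31 + 30 + 31 + 30 + 31 + 31 + 30 + 31 + 30 + 31 + 31 + 28 + 31 + 30 + 31 + 30 + 31 + 31 + 30 + 31 + 30 + 31 + 31 + 18 = 778.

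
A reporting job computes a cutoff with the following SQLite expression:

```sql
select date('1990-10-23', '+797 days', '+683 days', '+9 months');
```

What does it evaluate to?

Applying '+797 days' to 1990-10-23: counting 797 days forward gives 1992-12-28.
Applying '+683 days' to 1992-12-28: counting 683 days forward gives 1994-11-11.
Adding +9 months to 1994-11-11 gives 1995-08-11.

1995-08-11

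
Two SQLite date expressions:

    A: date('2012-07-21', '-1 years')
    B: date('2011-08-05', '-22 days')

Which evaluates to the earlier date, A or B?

A = 2011-07-21.
B = 2011-07-14.
B is earlier.

B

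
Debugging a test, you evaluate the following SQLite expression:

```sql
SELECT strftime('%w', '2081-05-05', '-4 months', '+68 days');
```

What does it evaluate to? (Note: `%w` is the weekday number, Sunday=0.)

First apply '-4 months', '+68 days': 2081-05-05 → 2081-03-14.
2081-03-14 is a Friday; with Sunday=0 that is 5.

5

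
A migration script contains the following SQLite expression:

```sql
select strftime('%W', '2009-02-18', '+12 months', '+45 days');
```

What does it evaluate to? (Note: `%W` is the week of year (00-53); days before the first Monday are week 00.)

First apply '+12 months', '+45 days': 2009-02-18 → 2010-04-04.
2010-04-04 is a Sunday. SQLite's %W counts Mondays since the year started; the result is 13.

13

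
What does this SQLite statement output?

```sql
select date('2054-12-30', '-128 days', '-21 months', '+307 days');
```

Applying '-128 days' to 2054-12-30: counting 128 days back gives 2054-08-24.
Adding -21 months to 2054-08-24 gives 2052-11-24.
Applying '+307 days' to 2052-11-24: counting 307 days forward gives 2053-09-27.

2053-09-27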